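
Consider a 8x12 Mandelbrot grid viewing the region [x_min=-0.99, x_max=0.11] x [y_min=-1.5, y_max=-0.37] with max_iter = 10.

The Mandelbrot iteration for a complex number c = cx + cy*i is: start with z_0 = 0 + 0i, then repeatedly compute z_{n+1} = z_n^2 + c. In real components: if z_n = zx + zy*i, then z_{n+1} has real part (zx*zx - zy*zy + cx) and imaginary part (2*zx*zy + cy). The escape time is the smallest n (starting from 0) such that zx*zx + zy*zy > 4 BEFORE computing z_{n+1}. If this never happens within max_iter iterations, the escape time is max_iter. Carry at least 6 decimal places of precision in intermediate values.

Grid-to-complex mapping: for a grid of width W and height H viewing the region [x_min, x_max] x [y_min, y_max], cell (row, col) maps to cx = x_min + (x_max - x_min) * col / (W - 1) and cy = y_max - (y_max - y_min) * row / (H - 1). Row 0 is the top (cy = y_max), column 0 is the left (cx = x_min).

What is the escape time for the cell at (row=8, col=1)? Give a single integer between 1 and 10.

z_0 = 0 + 0i, c = -0.8329 + -1.1918i
Iter 1: z = -0.8329 + -1.1918i, |z|^2 = 2.1141
Iter 2: z = -1.5596 + 0.7934i, |z|^2 = 3.0620
Iter 3: z = 0.9701 + -3.6667i, |z|^2 = 14.3857
Escaped at iteration 3

Answer: 3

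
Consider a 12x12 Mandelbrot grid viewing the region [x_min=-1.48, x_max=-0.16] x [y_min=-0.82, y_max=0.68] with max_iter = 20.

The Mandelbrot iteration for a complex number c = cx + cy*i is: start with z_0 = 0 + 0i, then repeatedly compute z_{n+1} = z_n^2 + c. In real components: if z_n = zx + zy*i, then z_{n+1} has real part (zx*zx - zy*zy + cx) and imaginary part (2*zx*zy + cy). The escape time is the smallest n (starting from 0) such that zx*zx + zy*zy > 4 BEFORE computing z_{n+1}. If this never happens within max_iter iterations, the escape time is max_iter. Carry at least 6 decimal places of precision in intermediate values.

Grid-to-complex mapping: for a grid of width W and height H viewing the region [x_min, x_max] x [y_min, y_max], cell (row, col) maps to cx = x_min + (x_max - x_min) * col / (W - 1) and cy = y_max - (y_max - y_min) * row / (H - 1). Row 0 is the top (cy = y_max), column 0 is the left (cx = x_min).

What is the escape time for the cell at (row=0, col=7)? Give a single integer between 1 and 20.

Answer: 8

Derivation:
z_0 = 0 + 0i, c = -0.6400 + 0.6800i
Iter 1: z = -0.6400 + 0.6800i, |z|^2 = 0.8720
Iter 2: z = -0.6928 + -0.1904i, |z|^2 = 0.5162
Iter 3: z = -0.1963 + 0.9438i, |z|^2 = 0.9293
Iter 4: z = -1.4923 + 0.3095i, |z|^2 = 2.3226
Iter 5: z = 1.4911 + -0.2437i, |z|^2 = 2.2827
Iter 6: z = 1.5239 + -0.0467i, |z|^2 = 2.3245
Iter 7: z = 1.6801 + 0.5376i, |z|^2 = 3.1118
Iter 8: z = 1.8939 + 2.4863i, |z|^2 = 9.7686
Escaped at iteration 8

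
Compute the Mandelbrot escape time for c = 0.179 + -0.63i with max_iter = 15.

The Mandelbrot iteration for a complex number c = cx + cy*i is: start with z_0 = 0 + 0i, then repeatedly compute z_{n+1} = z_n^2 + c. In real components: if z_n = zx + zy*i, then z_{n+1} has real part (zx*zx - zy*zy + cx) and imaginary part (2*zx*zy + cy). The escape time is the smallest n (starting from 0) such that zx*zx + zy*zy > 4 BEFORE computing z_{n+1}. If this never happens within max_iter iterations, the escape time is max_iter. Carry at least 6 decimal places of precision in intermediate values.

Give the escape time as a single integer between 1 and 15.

Answer: 11

Derivation:
z_0 = 0 + 0i, c = 0.1790 + -0.6300i
Iter 1: z = 0.1790 + -0.6300i, |z|^2 = 0.4289
Iter 2: z = -0.1859 + -0.8555i, |z|^2 = 0.7665
Iter 3: z = -0.5184 + -0.3120i, |z|^2 = 0.3661
Iter 4: z = 0.3504 + -0.3065i, |z|^2 = 0.2168
Iter 5: z = 0.2078 + -0.8448i, |z|^2 = 0.7569
Iter 6: z = -0.4915 + -0.9812i, |z|^2 = 1.2043
Iter 7: z = -0.5420 + 0.3346i, |z|^2 = 0.4057
Iter 8: z = 0.3609 + -0.9927i, |z|^2 = 1.1157
Iter 9: z = -0.6762 + -1.3465i, |z|^2 = 2.2703
Iter 10: z = -1.1768 + 1.1910i, |z|^2 = 2.8033
Iter 11: z = 0.1455 + -3.4331i, |z|^2 = 11.8074
Escaped at iteration 11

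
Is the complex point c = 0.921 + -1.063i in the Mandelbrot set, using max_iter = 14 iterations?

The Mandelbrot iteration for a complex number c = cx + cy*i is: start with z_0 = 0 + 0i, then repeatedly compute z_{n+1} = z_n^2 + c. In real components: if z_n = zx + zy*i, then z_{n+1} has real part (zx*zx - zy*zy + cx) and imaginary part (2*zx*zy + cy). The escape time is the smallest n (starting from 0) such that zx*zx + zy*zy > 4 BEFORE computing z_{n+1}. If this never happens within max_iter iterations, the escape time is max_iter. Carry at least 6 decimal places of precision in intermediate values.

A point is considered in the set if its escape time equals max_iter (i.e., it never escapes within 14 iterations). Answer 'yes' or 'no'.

z_0 = 0 + 0i, c = 0.9210 + -1.0630i
Iter 1: z = 0.9210 + -1.0630i, |z|^2 = 1.9782
Iter 2: z = 0.6393 + -3.0210i, |z|^2 = 9.5354
Escaped at iteration 2

Answer: no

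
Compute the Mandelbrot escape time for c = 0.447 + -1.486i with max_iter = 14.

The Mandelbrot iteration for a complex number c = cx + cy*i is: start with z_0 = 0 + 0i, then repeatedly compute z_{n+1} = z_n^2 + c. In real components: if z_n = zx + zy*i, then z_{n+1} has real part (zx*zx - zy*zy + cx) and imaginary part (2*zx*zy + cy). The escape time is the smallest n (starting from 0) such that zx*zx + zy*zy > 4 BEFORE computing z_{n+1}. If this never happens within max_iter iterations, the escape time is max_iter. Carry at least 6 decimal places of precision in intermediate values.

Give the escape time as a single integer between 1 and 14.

Answer: 2

Derivation:
z_0 = 0 + 0i, c = 0.4470 + -1.4860i
Iter 1: z = 0.4470 + -1.4860i, |z|^2 = 2.4080
Iter 2: z = -1.5614 + -2.8145i, |z|^2 = 10.3592
Escaped at iteration 2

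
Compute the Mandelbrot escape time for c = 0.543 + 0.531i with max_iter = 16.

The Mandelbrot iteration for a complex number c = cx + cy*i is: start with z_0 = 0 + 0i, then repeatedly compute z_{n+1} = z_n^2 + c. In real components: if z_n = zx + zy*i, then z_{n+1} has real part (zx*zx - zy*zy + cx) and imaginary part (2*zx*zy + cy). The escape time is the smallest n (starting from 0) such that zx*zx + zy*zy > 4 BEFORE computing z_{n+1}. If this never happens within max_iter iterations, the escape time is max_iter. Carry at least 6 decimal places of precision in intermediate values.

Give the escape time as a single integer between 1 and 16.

Answer: 4

Derivation:
z_0 = 0 + 0i, c = 0.5430 + 0.5310i
Iter 1: z = 0.5430 + 0.5310i, |z|^2 = 0.5768
Iter 2: z = 0.5559 + 1.1077i, |z|^2 = 1.5359
Iter 3: z = -0.3749 + 1.7625i, |z|^2 = 3.2469
Iter 4: z = -2.4228 + -0.7905i, |z|^2 = 6.4948
Escaped at iteration 4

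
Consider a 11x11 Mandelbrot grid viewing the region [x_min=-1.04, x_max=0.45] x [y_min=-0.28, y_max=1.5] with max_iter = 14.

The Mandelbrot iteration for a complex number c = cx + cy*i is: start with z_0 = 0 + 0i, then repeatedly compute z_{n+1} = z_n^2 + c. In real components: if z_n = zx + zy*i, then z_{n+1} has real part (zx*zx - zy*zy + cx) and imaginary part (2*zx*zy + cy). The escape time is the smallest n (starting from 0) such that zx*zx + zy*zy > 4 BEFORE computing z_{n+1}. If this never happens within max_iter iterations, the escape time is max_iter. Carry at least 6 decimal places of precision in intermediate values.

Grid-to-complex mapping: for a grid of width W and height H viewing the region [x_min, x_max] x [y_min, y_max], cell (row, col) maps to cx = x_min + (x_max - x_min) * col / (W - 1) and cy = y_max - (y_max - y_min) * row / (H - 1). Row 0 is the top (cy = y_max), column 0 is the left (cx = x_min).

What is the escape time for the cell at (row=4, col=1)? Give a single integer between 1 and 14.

Answer: 4

Derivation:
z_0 = 0 + 0i, c = -0.8910 + 0.7880i
Iter 1: z = -0.8910 + 0.7880i, |z|^2 = 1.4148
Iter 2: z = -0.7181 + -0.6162i, |z|^2 = 0.8953
Iter 3: z = -0.7551 + 1.6730i, |z|^2 = 3.3690
Iter 4: z = -3.1196 + -1.7385i, |z|^2 = 12.7545
Escaped at iteration 4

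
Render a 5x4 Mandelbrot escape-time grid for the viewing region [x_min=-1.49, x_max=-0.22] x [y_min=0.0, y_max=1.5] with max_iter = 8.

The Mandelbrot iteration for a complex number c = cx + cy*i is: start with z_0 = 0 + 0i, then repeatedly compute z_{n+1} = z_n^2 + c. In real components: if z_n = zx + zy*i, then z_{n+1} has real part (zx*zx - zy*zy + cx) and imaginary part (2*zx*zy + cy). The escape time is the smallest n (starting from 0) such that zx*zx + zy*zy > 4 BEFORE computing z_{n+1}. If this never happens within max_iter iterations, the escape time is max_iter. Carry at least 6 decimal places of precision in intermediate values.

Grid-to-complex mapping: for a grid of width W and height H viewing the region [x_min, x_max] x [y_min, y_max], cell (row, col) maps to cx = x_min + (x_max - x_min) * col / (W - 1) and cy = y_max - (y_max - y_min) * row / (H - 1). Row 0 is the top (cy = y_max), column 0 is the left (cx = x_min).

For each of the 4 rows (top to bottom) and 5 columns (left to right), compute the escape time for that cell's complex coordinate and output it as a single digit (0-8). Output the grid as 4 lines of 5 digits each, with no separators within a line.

Answer: 12222
33346
35688
88888

Derivation:
(row=0, col=0): c = -1.4900 + 1.5000i → escape time 1
(row=0, col=1): c = -1.1725 + 1.5000i → escape time 2
(row=0, col=2): c = -0.8550 + 1.5000i → escape time 2
(row=0, col=3): c = -0.5375 + 1.5000i → escape time 2
(row=0, col=4): c = -0.2200 + 1.5000i → escape time 2
(row=1, col=0): c = -1.4900 + 1.0000i → escape time 3
(row=1, col=1): c = -1.1725 + 1.0000i → escape time 3
(row=1, col=2): c = -0.8550 + 1.0000i → escape time 3
(row=1, col=3): c = -0.5375 + 1.0000i → escape time 4
(row=1, col=4): c = -0.2200 + 1.0000i → escape time 6
(row=2, col=0): c = -1.4900 + 0.5000i → escape time 3
(row=2, col=1): c = -1.1725 + 0.5000i → escape time 5
(row=2, col=2): c = -0.8550 + 0.5000i → escape time 6
(row=2, col=3): c = -0.5375 + 0.5000i → escape time 8
(row=2, col=4): c = -0.2200 + 0.5000i → escape time 8
(row=3, col=0): c = -1.4900 + 0.0000i → escape time 8
(row=3, col=1): c = -1.1725 + 0.0000i → escape time 8
(row=3, col=2): c = -0.8550 + 0.0000i → escape time 8
(row=3, col=3): c = -0.5375 + 0.0000i → escape time 8
(row=3, col=4): c = -0.2200 + 0.0000i → escape time 8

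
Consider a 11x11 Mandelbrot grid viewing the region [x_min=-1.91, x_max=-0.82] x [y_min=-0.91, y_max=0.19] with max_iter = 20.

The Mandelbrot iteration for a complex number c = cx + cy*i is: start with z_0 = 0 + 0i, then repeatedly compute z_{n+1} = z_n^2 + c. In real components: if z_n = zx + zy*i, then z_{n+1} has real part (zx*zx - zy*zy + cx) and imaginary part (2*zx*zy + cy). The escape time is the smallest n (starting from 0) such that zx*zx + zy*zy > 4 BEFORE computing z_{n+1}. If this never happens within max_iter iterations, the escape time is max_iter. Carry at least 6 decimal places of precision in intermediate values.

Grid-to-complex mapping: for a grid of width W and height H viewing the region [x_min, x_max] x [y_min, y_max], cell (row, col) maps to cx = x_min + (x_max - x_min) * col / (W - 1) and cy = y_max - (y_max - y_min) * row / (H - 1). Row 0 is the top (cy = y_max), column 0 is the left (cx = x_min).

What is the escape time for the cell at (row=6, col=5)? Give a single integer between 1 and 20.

z_0 = 0 + 0i, c = -1.3650 + -0.4700i
Iter 1: z = -1.3650 + -0.4700i, |z|^2 = 2.0841
Iter 2: z = 0.2773 + 0.8131i, |z|^2 = 0.7380
Iter 3: z = -1.9492 + -0.0190i, |z|^2 = 3.7998
Iter 4: z = 2.4341 + -0.3959i, |z|^2 = 6.0816
Escaped at iteration 4

Answer: 4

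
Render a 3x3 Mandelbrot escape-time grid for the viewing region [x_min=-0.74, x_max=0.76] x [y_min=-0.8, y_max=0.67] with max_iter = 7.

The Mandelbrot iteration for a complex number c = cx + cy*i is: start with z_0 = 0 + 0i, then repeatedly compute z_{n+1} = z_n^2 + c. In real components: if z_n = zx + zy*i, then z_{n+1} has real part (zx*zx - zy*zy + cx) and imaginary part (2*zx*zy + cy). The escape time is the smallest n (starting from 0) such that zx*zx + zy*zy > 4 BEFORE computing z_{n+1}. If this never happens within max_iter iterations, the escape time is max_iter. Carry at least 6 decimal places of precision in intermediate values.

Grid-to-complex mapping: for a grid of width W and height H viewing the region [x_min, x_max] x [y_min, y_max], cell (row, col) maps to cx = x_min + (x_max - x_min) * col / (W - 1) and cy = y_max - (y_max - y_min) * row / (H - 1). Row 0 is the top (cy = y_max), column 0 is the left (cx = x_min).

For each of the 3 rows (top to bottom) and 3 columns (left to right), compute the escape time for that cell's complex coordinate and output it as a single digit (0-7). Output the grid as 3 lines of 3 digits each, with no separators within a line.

(row=0, col=0): c = -0.7400 + 0.6700i → escape time 5
(row=0, col=1): c = 0.0100 + 0.6700i → escape time 7
(row=0, col=2): c = 0.7600 + 0.6700i → escape time 3
(row=1, col=0): c = -0.7400 + -0.0650i → escape time 7
(row=1, col=1): c = 0.0100 + -0.0650i → escape time 7
(row=1, col=2): c = 0.7600 + -0.0650i → escape time 3
(row=2, col=0): c = -0.7400 + -0.8000i → escape time 4
(row=2, col=1): c = 0.0100 + -0.8000i → escape time 7
(row=2, col=2): c = 0.7600 + -0.8000i → escape time 2

Answer: 573
773
472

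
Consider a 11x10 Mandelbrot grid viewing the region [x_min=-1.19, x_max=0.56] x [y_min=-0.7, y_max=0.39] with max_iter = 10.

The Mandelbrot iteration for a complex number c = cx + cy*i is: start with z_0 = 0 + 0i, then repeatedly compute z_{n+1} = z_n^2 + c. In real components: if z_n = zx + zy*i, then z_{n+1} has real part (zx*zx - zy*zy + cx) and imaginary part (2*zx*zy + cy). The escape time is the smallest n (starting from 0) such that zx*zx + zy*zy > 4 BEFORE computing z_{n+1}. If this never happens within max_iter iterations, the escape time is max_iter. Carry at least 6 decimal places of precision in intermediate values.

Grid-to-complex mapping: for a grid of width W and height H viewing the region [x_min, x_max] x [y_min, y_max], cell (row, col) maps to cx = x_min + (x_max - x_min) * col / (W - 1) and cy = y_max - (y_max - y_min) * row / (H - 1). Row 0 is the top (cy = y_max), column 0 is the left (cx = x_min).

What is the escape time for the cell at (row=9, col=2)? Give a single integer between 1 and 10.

Answer: 4

Derivation:
z_0 = 0 + 0i, c = -0.8400 + -0.7000i
Iter 1: z = -0.8400 + -0.7000i, |z|^2 = 1.1956
Iter 2: z = -0.6244 + 0.4760i, |z|^2 = 0.6165
Iter 3: z = -0.6767 + -1.2944i, |z|^2 = 2.1335
Iter 4: z = -2.0576 + 1.0519i, |z|^2 = 5.3403
Escaped at iteration 4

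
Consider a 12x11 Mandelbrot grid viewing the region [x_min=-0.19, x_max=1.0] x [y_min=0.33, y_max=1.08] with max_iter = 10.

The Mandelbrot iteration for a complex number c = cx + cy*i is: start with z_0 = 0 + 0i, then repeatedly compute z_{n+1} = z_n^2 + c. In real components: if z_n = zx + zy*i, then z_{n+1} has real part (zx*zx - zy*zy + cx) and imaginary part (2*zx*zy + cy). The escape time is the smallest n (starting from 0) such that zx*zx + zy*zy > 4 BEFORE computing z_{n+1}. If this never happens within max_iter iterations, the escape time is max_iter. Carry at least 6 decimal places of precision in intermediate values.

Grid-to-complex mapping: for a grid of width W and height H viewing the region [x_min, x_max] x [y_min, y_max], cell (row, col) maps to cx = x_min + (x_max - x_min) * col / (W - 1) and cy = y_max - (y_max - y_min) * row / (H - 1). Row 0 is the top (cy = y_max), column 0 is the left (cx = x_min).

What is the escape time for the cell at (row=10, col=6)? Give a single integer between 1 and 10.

Answer: 10

Derivation:
z_0 = 0 + 0i, c = 0.4591 + 0.3300i
Iter 1: z = 0.4591 + 0.3300i, |z|^2 = 0.3197
Iter 2: z = 0.5610 + 0.6330i, |z|^2 = 0.7154
Iter 3: z = 0.3731 + 1.0402i, |z|^2 = 1.2211
Iter 4: z = -0.4837 + 1.1061i, |z|^2 = 1.4574
Iter 5: z = -0.5305 + -0.7400i, |z|^2 = 0.8290
Iter 6: z = 0.1929 + 1.1151i, |z|^2 = 1.2806
Iter 7: z = -0.7471 + 0.7601i, |z|^2 = 1.1360
Iter 8: z = 0.4395 + -0.8058i, |z|^2 = 0.8426
Iter 9: z = 0.0029 + -0.3784i, |z|^2 = 0.1432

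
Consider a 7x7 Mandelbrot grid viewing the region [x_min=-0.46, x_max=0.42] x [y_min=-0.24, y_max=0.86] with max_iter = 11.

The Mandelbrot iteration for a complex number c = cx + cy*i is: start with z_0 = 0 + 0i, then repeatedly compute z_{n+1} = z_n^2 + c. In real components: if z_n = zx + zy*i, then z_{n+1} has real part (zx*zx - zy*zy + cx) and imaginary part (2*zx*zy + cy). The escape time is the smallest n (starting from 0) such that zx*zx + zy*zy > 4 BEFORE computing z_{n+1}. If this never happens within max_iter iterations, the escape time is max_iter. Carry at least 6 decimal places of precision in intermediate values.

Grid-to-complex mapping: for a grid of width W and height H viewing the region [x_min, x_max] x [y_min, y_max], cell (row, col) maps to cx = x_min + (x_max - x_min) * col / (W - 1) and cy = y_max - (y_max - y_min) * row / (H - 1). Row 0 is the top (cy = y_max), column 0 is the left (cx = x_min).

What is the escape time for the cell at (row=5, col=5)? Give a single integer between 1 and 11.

Answer: 11

Derivation:
z_0 = 0 + 0i, c = 0.2733 + -0.0567i
Iter 1: z = 0.2733 + -0.0567i, |z|^2 = 0.0779
Iter 2: z = 0.3448 + -0.0876i, |z|^2 = 0.1266
Iter 3: z = 0.3846 + -0.1171i, |z|^2 = 0.1616
Iter 4: z = 0.4075 + -0.1467i, |z|^2 = 0.1876
Iter 5: z = 0.4179 + -0.1763i, |z|^2 = 0.2057
Iter 6: z = 0.4169 + -0.2040i, |z|^2 = 0.2154
Iter 7: z = 0.4055 + -0.2267i, |z|^2 = 0.2158
Iter 8: z = 0.3864 + -0.2405i, |z|^2 = 0.2071
Iter 9: z = 0.3647 + -0.2425i, |z|^2 = 0.1919
Iter 10: z = 0.3475 + -0.2336i, |z|^2 = 0.1754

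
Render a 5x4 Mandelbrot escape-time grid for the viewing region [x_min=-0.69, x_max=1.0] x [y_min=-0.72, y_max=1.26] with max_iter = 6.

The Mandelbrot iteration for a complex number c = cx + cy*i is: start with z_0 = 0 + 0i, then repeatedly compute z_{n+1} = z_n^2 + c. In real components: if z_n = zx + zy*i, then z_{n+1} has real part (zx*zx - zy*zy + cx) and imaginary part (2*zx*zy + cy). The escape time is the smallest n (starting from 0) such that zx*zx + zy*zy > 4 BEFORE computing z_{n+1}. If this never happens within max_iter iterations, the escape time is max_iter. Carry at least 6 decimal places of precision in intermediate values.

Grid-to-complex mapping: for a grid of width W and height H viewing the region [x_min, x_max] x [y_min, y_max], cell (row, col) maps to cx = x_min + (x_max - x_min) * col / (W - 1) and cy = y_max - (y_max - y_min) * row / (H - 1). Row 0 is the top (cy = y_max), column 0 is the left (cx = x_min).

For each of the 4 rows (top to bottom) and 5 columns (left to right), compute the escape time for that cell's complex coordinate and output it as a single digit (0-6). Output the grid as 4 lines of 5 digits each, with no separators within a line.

Answer: 33222
66632
66642
56632

Derivation:
(row=0, col=0): c = -0.6900 + 1.2600i → escape time 3
(row=0, col=1): c = -0.2675 + 1.2600i → escape time 3
(row=0, col=2): c = 0.1550 + 1.2600i → escape time 2
(row=0, col=3): c = 0.5775 + 1.2600i → escape time 2
(row=0, col=4): c = 1.0000 + 1.2600i → escape time 2
(row=1, col=0): c = -0.6900 + 0.6000i → escape time 6
(row=1, col=1): c = -0.2675 + 0.6000i → escape time 6
(row=1, col=2): c = 0.1550 + 0.6000i → escape time 6
(row=1, col=3): c = 0.5775 + 0.6000i → escape time 3
(row=1, col=4): c = 1.0000 + 0.6000i → escape time 2
(row=2, col=0): c = -0.6900 + -0.0600i → escape time 6
(row=2, col=1): c = -0.2675 + -0.0600i → escape time 6
(row=2, col=2): c = 0.1550 + -0.0600i → escape time 6
(row=2, col=3): c = 0.5775 + -0.0600i → escape time 4
(row=2, col=4): c = 1.0000 + -0.0600i → escape time 2
(row=3, col=0): c = -0.6900 + -0.7200i → escape time 5
(row=3, col=1): c = -0.2675 + -0.7200i → escape time 6
(row=3, col=2): c = 0.1550 + -0.7200i → escape time 6
(row=3, col=3): c = 0.5775 + -0.7200i → escape time 3
(row=3, col=4): c = 1.0000 + -0.7200i → escape time 2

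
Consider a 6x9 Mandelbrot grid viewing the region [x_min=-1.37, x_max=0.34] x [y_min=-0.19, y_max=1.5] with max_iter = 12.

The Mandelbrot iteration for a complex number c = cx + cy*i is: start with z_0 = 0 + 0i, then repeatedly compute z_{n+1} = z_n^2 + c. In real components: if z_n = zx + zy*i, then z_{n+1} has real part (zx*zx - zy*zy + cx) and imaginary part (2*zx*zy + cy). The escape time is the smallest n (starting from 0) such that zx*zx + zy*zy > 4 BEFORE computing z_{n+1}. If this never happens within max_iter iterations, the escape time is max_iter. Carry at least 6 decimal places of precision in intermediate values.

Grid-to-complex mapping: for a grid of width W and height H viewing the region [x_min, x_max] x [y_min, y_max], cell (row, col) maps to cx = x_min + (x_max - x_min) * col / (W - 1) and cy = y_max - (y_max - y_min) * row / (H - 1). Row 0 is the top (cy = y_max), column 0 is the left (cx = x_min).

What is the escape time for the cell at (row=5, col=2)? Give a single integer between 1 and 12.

Answer: 12

Derivation:
z_0 = 0 + 0i, c = -0.6860 + 0.4438i
Iter 1: z = -0.6860 + 0.4438i, |z|^2 = 0.6675
Iter 2: z = -0.4123 + -0.1651i, |z|^2 = 0.1973
Iter 3: z = -0.5432 + 0.5799i, |z|^2 = 0.6314
Iter 4: z = -0.7271 + -0.1863i, |z|^2 = 0.5634
Iter 5: z = -0.1920 + 0.7147i, |z|^2 = 0.5476
Iter 6: z = -1.1599 + 0.1694i, |z|^2 = 1.3740
Iter 7: z = 0.6306 + 0.0508i, |z|^2 = 0.4003
Iter 8: z = -0.2909 + 0.5079i, |z|^2 = 0.3425
Iter 9: z = -0.8593 + 0.1483i, |z|^2 = 0.7604
Iter 10: z = 0.0304 + 0.1889i, |z|^2 = 0.0366
Iter 11: z = -0.7208 + 0.4552i, |z|^2 = 0.7267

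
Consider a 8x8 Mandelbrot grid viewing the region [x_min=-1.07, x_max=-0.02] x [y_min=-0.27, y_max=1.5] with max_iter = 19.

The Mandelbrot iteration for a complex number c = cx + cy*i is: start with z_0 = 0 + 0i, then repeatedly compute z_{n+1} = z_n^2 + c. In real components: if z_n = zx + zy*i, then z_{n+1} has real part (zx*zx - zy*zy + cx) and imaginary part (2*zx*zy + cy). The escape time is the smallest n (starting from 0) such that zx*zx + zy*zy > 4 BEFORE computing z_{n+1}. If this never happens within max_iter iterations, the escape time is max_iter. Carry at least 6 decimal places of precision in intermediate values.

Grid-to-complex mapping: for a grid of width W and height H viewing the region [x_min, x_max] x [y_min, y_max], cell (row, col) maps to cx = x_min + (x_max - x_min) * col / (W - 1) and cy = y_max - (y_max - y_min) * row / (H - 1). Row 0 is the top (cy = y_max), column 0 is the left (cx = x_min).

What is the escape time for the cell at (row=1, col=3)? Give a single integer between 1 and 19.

z_0 = 0 + 0i, c = -0.6200 + 1.2471i
Iter 1: z = -0.6200 + 1.2471i, |z|^2 = 1.9398
Iter 2: z = -1.7910 + -0.2993i, |z|^2 = 3.2971
Iter 3: z = 2.4980 + 2.3193i, |z|^2 = 11.6188
Escaped at iteration 3

Answer: 3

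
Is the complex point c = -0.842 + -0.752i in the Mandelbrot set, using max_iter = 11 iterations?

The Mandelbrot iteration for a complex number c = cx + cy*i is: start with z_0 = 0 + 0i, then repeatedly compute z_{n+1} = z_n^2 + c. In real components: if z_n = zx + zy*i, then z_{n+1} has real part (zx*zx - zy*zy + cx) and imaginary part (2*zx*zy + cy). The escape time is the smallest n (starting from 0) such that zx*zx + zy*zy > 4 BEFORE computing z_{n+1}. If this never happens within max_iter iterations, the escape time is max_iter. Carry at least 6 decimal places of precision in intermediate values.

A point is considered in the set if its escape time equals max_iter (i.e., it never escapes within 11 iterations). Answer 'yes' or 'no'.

Answer: no

Derivation:
z_0 = 0 + 0i, c = -0.8420 + -0.7520i
Iter 1: z = -0.8420 + -0.7520i, |z|^2 = 1.2745
Iter 2: z = -0.6985 + 0.5144i, |z|^2 = 0.7525
Iter 3: z = -0.6186 + -1.4706i, |z|^2 = 2.5454
Iter 4: z = -2.6220 + 1.0675i, |z|^2 = 8.0145
Escaped at iteration 4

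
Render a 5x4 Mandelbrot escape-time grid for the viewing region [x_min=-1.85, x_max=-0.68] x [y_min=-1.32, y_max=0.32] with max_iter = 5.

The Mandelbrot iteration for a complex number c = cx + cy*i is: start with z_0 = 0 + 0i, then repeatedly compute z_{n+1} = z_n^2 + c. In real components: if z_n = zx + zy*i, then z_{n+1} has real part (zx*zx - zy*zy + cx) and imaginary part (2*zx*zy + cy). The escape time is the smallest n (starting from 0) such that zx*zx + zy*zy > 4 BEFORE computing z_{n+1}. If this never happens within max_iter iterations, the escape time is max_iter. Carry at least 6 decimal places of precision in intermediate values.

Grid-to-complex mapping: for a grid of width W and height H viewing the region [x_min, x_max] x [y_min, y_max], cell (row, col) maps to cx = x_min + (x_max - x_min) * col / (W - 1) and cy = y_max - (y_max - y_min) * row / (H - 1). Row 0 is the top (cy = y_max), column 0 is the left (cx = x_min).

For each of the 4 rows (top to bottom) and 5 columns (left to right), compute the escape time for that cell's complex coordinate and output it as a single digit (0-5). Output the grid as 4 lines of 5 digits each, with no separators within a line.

Answer: 34555
45555
13334
11222

Derivation:
(row=0, col=0): c = -1.8500 + 0.3200i → escape time 3
(row=0, col=1): c = -1.5575 + 0.3200i → escape time 4
(row=0, col=2): c = -1.2650 + 0.3200i → escape time 5
(row=0, col=3): c = -0.9725 + 0.3200i → escape time 5
(row=0, col=4): c = -0.6800 + 0.3200i → escape time 5
(row=1, col=0): c = -1.8500 + -0.2267i → escape time 4
(row=1, col=1): c = -1.5575 + -0.2267i → escape time 5
(row=1, col=2): c = -1.2650 + -0.2267i → escape time 5
(row=1, col=3): c = -0.9725 + -0.2267i → escape time 5
(row=1, col=4): c = -0.6800 + -0.2267i → escape time 5
(row=2, col=0): c = -1.8500 + -0.7733i → escape time 1
(row=2, col=1): c = -1.5575 + -0.7733i → escape time 3
(row=2, col=2): c = -1.2650 + -0.7733i → escape time 3
(row=2, col=3): c = -0.9725 + -0.7733i → escape time 3
(row=2, col=4): c = -0.6800 + -0.7733i → escape time 4
(row=3, col=0): c = -1.8500 + -1.3200i → escape time 1
(row=3, col=1): c = -1.5575 + -1.3200i → escape time 1
(row=3, col=2): c = -1.2650 + -1.3200i → escape time 2
(row=3, col=3): c = -0.9725 + -1.3200i → escape time 2
(row=3, col=4): c = -0.6800 + -1.3200i → escape time 2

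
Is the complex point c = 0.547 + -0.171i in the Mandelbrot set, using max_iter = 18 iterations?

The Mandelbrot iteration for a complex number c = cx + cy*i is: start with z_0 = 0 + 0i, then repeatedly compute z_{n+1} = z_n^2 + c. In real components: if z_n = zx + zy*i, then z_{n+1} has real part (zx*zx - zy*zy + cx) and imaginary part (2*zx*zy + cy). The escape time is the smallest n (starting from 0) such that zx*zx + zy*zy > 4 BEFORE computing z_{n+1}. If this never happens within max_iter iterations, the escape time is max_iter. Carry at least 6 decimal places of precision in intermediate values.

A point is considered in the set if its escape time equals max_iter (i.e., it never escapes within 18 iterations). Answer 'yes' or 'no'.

Answer: no

Derivation:
z_0 = 0 + 0i, c = 0.5470 + -0.1710i
Iter 1: z = 0.5470 + -0.1710i, |z|^2 = 0.3285
Iter 2: z = 0.8170 + -0.3581i, |z|^2 = 0.7957
Iter 3: z = 1.0862 + -0.7561i, |z|^2 = 1.7515
Iter 4: z = 1.1552 + -1.8135i, |z|^2 = 4.6234
Escaped at iteration 4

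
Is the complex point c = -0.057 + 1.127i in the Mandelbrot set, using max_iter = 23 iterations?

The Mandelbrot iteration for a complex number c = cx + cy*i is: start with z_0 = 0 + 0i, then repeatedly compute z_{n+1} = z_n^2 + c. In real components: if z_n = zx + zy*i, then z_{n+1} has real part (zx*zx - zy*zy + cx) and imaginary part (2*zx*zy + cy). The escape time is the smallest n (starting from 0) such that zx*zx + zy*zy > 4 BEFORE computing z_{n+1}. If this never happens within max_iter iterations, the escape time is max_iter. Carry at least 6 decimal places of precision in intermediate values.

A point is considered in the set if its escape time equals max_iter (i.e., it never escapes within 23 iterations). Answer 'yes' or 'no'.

Answer: no

Derivation:
z_0 = 0 + 0i, c = -0.0570 + 1.1270i
Iter 1: z = -0.0570 + 1.1270i, |z|^2 = 1.2734
Iter 2: z = -1.3239 + 0.9985i, |z|^2 = 2.7497
Iter 3: z = 0.6986 + -1.5168i, |z|^2 = 2.7889
Iter 4: z = -1.8698 + -0.9924i, |z|^2 = 4.4808
Escaped at iteration 4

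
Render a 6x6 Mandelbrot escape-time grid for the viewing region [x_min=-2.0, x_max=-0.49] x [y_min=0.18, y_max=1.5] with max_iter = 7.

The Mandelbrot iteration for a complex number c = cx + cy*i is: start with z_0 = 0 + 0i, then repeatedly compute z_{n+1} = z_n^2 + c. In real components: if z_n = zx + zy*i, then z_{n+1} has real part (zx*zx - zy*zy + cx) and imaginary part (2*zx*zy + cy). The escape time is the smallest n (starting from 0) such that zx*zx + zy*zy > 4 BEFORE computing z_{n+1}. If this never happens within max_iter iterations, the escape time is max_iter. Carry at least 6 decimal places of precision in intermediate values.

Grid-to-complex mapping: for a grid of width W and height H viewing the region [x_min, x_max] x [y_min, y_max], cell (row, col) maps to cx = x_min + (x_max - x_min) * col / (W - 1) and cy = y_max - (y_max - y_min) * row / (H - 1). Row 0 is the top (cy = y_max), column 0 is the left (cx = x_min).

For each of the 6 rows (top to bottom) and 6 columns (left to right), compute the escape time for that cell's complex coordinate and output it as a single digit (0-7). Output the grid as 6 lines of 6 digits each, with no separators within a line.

Answer: 111222
112233
123334
133347
134577
147777

Derivation:
(row=0, col=0): c = -2.0000 + 1.5000i → escape time 1
(row=0, col=1): c = -1.6980 + 1.5000i → escape time 1
(row=0, col=2): c = -1.3960 + 1.5000i → escape time 1
(row=0, col=3): c = -1.0940 + 1.5000i → escape time 2
(row=0, col=4): c = -0.7920 + 1.5000i → escape time 2
(row=0, col=5): c = -0.4900 + 1.5000i → escape time 2
(row=1, col=0): c = -2.0000 + 1.2360i → escape time 1
(row=1, col=1): c = -1.6980 + 1.2360i → escape time 1
(row=1, col=2): c = -1.3960 + 1.2360i → escape time 2
(row=1, col=3): c = -1.0940 + 1.2360i → escape time 2
(row=1, col=4): c = -0.7920 + 1.2360i → escape time 3
(row=1, col=5): c = -0.4900 + 1.2360i → escape time 3
(row=2, col=0): c = -2.0000 + 0.9720i → escape time 1
(row=2, col=1): c = -1.6980 + 0.9720i → escape time 2
(row=2, col=2): c = -1.3960 + 0.9720i → escape time 3
(row=2, col=3): c = -1.0940 + 0.9720i → escape time 3
(row=2, col=4): c = -0.7920 + 0.9720i → escape time 3
(row=2, col=5): c = -0.4900 + 0.9720i → escape time 4
(row=3, col=0): c = -2.0000 + 0.7080i → escape time 1
(row=3, col=1): c = -1.6980 + 0.7080i → escape time 3
(row=3, col=2): c = -1.3960 + 0.7080i → escape time 3
(row=3, col=3): c = -1.0940 + 0.7080i → escape time 3
(row=3, col=4): c = -0.7920 + 0.7080i → escape time 4
(row=3, col=5): c = -0.4900 + 0.7080i → escape time 7
(row=4, col=0): c = -2.0000 + 0.4440i → escape time 1
(row=4, col=1): c = -1.6980 + 0.4440i → escape time 3
(row=4, col=2): c = -1.3960 + 0.4440i → escape time 4
(row=4, col=3): c = -1.0940 + 0.4440i → escape time 5
(row=4, col=4): c = -0.7920 + 0.4440i → escape time 7
(row=4, col=5): c = -0.4900 + 0.4440i → escape time 7
(row=5, col=0): c = -2.0000 + 0.1800i → escape time 1
(row=5, col=1): c = -1.6980 + 0.1800i → escape time 4
(row=5, col=2): c = -1.3960 + 0.1800i → escape time 7
(row=5, col=3): c = -1.0940 + 0.1800i → escape time 7
(row=5, col=4): c = -0.7920 + 0.1800i → escape time 7
(row=5, col=5): c = -0.4900 + 0.1800i → escape time 7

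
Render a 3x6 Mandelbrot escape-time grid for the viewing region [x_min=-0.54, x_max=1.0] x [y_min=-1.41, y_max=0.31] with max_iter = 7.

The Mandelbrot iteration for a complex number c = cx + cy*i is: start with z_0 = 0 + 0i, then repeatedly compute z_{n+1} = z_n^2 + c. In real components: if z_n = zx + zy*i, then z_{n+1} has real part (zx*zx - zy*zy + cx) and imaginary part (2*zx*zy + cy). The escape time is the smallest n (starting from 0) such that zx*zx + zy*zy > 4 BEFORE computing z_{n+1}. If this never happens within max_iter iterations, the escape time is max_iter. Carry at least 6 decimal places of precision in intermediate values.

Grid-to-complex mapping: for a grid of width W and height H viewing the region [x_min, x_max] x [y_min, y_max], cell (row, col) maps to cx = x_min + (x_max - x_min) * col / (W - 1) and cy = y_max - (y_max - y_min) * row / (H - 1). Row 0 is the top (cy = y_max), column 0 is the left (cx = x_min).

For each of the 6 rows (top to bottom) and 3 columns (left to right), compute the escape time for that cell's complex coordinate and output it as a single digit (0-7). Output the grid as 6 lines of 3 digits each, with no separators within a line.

(row=0, col=0): c = -0.5400 + 0.3100i → escape time 7
(row=0, col=1): c = 0.2300 + 0.3100i → escape time 7
(row=0, col=2): c = 1.0000 + 0.3100i → escape time 2
(row=1, col=0): c = -0.5400 + -0.0340i → escape time 7
(row=1, col=1): c = 0.2300 + -0.0340i → escape time 7
(row=1, col=2): c = 1.0000 + -0.0340i → escape time 2
(row=2, col=0): c = -0.5400 + -0.3780i → escape time 7
(row=2, col=1): c = 0.2300 + -0.3780i → escape time 7
(row=2, col=2): c = 1.0000 + -0.3780i → escape time 2
(row=3, col=0): c = -0.5400 + -0.7220i → escape time 7
(row=3, col=1): c = 0.2300 + -0.7220i → escape time 6
(row=3, col=2): c = 1.0000 + -0.7220i → escape time 2
(row=4, col=0): c = -0.5400 + -1.0660i → escape time 4
(row=4, col=1): c = 0.2300 + -1.0660i → escape time 3
(row=4, col=2): c = 1.0000 + -1.0660i → escape time 2
(row=5, col=0): c = -0.5400 + -1.4100i → escape time 2
(row=5, col=1): c = 0.2300 + -1.4100i → escape time 2
(row=5, col=2): c = 1.0000 + -1.4100i → escape time 2

Answer: 772
772
772
762
432
222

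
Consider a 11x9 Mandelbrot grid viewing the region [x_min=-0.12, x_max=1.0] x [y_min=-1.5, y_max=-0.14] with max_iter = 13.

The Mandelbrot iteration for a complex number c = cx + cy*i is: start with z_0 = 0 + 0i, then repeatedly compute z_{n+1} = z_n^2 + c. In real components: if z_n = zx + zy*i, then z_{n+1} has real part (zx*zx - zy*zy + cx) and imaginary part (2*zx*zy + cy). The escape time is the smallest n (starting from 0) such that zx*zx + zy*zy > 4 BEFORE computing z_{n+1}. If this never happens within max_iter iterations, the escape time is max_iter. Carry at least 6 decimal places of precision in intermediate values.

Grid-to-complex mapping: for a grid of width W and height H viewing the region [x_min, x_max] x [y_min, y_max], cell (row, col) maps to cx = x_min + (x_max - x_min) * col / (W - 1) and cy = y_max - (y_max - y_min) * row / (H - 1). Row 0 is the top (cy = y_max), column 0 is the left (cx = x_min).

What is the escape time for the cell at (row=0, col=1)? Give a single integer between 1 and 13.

Answer: 13

Derivation:
z_0 = 0 + 0i, c = -0.0080 + -0.1400i
Iter 1: z = -0.0080 + -0.1400i, |z|^2 = 0.0197
Iter 2: z = -0.0275 + -0.1378i, |z|^2 = 0.0197
Iter 3: z = -0.0262 + -0.1324i, |z|^2 = 0.0182
Iter 4: z = -0.0248 + -0.1331i, |z|^2 = 0.0183
Iter 5: z = -0.0251 + -0.1334i, |z|^2 = 0.0184
Iter 6: z = -0.0252 + -0.1333i, |z|^2 = 0.0184
Iter 7: z = -0.0251 + -0.1333i, |z|^2 = 0.0184
Iter 8: z = -0.0251 + -0.1333i, |z|^2 = 0.0184
Iter 9: z = -0.0251 + -0.1333i, |z|^2 = 0.0184
Iter 10: z = -0.0251 + -0.1333i, |z|^2 = 0.0184
Iter 11: z = -0.0251 + -0.1333i, |z|^2 = 0.0184
Iter 12: z = -0.0251 + -0.1333i, |z|^2 = 0.0184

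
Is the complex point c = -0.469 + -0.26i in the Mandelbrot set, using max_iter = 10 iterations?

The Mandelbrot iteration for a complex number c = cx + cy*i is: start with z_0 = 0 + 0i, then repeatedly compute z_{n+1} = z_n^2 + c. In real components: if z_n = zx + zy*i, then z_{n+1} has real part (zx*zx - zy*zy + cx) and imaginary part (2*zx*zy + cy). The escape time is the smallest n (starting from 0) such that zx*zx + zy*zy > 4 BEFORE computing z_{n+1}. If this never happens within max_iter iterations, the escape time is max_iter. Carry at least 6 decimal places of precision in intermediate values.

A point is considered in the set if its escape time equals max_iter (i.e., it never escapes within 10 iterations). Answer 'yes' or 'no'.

z_0 = 0 + 0i, c = -0.4690 + -0.2600i
Iter 1: z = -0.4690 + -0.2600i, |z|^2 = 0.2876
Iter 2: z = -0.3166 + -0.0161i, |z|^2 = 0.1005
Iter 3: z = -0.3690 + -0.2498i, |z|^2 = 0.1986
Iter 4: z = -0.3952 + -0.0757i, |z|^2 = 0.1619
Iter 5: z = -0.3185 + -0.2002i, |z|^2 = 0.1415
Iter 6: z = -0.4076 + -0.1325i, |z|^2 = 0.1837
Iter 7: z = -0.3204 + -0.1520i, |z|^2 = 0.1258
Iter 8: z = -0.3895 + -0.1626i, |z|^2 = 0.1781
Iter 9: z = -0.3438 + -0.1333i, |z|^2 = 0.1360
Did not escape in 10 iterations → in set

Answer: yes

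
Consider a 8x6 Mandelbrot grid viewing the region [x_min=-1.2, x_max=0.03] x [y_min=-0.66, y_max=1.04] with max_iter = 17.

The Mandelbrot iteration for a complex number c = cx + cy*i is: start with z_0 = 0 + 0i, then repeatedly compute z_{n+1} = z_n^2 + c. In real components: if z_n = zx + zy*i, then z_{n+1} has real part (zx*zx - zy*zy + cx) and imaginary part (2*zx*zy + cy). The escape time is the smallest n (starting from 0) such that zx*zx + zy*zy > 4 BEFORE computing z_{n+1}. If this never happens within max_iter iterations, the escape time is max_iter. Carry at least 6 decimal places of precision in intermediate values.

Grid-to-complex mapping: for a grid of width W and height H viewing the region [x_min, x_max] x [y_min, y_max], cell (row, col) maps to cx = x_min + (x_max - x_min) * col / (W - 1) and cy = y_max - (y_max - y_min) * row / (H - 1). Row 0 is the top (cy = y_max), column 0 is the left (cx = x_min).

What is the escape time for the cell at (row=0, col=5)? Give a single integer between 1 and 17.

z_0 = 0 + 0i, c = -0.3214 + 1.0400i
Iter 1: z = -0.3214 + 1.0400i, |z|^2 = 1.1849
Iter 2: z = -1.2997 + 0.3714i, |z|^2 = 1.8272
Iter 3: z = 1.2299 + 0.0745i, |z|^2 = 1.5181
Iter 4: z = 1.1856 + 1.2232i, |z|^2 = 2.9020
Iter 5: z = -0.4121 + 3.9405i, |z|^2 = 15.6977
Escaped at iteration 5

Answer: 5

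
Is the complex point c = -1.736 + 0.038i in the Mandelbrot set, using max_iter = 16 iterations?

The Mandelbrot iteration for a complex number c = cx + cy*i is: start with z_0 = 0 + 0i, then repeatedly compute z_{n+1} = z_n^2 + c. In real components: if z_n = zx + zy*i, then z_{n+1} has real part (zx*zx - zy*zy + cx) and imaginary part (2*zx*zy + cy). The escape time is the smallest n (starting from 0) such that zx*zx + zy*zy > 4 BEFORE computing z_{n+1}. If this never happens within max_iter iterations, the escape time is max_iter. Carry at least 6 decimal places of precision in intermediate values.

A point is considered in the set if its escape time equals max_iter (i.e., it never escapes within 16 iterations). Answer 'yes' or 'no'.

Answer: no

Derivation:
z_0 = 0 + 0i, c = -1.7360 + 0.0380i
Iter 1: z = -1.7360 + 0.0380i, |z|^2 = 3.0151
Iter 2: z = 1.2763 + -0.0939i, |z|^2 = 1.6376
Iter 3: z = -0.1160 + -0.2018i, |z|^2 = 0.0542
Iter 4: z = -1.7633 + 0.0848i, |z|^2 = 3.1163
Iter 5: z = 1.3659 + -0.2611i, |z|^2 = 1.9338
Iter 6: z = 0.0614 + -0.6752i, |z|^2 = 0.4597
Iter 7: z = -2.1882 + -0.0450i, |z|^2 = 4.7901
Escaped at iteration 7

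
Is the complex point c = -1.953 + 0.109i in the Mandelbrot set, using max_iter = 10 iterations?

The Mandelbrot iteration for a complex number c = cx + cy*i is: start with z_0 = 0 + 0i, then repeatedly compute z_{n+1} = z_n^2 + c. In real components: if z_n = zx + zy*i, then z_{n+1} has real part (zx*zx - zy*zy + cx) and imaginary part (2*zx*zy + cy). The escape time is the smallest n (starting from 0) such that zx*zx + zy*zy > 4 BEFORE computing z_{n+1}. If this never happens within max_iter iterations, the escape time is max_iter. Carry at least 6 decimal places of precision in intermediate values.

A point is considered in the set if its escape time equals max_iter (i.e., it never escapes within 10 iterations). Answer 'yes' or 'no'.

Answer: no

Derivation:
z_0 = 0 + 0i, c = -1.9530 + 0.1090i
Iter 1: z = -1.9530 + 0.1090i, |z|^2 = 3.8261
Iter 2: z = 1.8493 + -0.3168i, |z|^2 = 3.5203
Iter 3: z = 1.3667 + -1.0626i, |z|^2 = 2.9969
Iter 4: z = -1.2142 + -2.7954i, |z|^2 = 9.2884
Escaped at iteration 4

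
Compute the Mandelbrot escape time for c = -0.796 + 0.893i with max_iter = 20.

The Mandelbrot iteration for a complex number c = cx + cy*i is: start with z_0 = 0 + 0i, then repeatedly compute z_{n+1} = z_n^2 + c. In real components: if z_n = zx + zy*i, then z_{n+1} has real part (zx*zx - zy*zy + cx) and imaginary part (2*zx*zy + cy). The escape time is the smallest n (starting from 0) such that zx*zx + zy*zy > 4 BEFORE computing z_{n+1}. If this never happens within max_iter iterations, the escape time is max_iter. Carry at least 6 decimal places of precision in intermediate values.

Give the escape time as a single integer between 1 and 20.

z_0 = 0 + 0i, c = -0.7960 + 0.8930i
Iter 1: z = -0.7960 + 0.8930i, |z|^2 = 1.4311
Iter 2: z = -0.9598 + -0.5287i, |z|^2 = 1.2008
Iter 3: z = -0.1542 + 1.9078i, |z|^2 = 3.6636
Iter 4: z = -4.4121 + 0.3046i, |z|^2 = 19.5593
Escaped at iteration 4

Answer: 4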